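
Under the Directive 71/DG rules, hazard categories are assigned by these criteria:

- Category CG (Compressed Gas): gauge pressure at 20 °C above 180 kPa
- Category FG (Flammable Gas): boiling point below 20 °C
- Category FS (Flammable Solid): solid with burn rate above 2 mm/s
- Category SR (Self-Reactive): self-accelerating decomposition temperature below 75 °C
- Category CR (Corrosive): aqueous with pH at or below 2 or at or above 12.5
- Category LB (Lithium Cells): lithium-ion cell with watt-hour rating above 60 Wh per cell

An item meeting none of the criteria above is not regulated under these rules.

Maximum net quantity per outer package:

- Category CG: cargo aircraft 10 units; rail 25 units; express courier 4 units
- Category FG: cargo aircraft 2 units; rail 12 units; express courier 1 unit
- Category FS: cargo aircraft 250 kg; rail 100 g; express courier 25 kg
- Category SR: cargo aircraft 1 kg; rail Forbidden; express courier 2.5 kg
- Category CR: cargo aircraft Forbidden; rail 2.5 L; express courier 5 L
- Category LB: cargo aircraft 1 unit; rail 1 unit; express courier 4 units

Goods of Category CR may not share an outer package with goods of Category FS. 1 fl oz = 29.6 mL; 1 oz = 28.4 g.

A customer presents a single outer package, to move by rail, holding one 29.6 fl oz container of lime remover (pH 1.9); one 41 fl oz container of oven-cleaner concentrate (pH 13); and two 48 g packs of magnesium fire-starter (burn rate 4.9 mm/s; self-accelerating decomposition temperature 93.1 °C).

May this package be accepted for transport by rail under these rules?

The lime remover has pH 1.9, which is ≤ 2, so it is Category CR (Corrosive).
The oven-cleaner concentrate has pH 13, which is ≥ 12.5, so it is Category CR (Corrosive).
Magnesium fire-starter: burn rate 4.9 mm/s > 2 mm/s → Category FS (Flammable Solid).
Total Category CR: (one 29.6 fl oz container = 876.16 mL) + (one 41 fl oz container = 1213.6 mL) = 2089.76 mL.
2089.76 mL is within the rail limit of 2.5 L for Category CR.
Category FS quantity: two 48 g packs = 96 g.
That is within the Category FS rail limit of 100 g.
Category CR and Category FS may not share an outer package.

No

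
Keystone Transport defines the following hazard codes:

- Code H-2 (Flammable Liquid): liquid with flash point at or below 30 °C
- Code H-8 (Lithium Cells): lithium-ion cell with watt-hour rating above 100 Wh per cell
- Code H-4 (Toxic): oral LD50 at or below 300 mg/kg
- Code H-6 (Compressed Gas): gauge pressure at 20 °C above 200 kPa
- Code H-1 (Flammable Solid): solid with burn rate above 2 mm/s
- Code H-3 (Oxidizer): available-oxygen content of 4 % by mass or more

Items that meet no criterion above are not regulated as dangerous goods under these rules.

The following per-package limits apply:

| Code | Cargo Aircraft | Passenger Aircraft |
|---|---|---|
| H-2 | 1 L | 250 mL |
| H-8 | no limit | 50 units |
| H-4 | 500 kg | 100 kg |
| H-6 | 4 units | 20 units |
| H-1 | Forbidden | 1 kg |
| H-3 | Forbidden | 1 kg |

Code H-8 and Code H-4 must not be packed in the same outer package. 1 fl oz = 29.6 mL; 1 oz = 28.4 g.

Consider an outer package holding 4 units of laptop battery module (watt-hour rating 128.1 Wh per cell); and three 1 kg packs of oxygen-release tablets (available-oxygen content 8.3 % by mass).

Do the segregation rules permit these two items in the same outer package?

Yes

Laptop battery module: watt-hour rating 128.1 Wh per cell > 100 Wh per cell → Code H-8 (Lithium Cells).
With available-oxygen content 8.3 % by mass (≥ 4 % by mass), the oxygen-release tablets fall in Code H-3.
No segregation rule bars Code H-8 with Code H-3.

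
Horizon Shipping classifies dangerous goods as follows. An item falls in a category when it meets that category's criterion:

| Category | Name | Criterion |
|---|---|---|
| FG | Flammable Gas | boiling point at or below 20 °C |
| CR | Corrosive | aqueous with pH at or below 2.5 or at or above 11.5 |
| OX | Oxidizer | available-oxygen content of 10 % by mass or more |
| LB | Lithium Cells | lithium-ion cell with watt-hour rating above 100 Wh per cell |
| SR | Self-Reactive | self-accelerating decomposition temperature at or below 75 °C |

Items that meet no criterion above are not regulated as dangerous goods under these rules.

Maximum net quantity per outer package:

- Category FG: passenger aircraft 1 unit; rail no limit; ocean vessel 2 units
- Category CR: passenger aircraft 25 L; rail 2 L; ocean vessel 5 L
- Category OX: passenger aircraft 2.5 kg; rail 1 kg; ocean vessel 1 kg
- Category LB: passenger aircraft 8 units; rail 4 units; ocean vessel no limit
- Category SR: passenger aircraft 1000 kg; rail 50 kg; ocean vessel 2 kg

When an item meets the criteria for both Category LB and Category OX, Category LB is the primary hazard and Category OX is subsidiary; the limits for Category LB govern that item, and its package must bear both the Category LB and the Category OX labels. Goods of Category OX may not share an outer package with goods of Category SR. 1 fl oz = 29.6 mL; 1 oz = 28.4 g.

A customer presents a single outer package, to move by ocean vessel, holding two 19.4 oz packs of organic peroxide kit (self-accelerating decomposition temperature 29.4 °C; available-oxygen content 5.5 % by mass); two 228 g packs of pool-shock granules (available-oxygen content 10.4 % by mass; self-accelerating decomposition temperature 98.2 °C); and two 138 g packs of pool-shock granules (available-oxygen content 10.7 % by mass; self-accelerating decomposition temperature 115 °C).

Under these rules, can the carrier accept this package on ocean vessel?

With self-accelerating decomposition temperature 29.4 °C (≤ 75 °C), the organic peroxide kit falls in Category SR.
Pool-shock granules: available-oxygen content 10.4 % by mass ≥ 10 % by mass → Category OX (Oxidizer).
Pool-shock granules: available-oxygen content 10.7 % by mass ≥ 10 % by mass → Category OX (Oxidizer).
Total Category OX: (two 228 g packs = 456 g) + (two 138 g packs = 276 g) = 732 g.
732 g ≤ 1 kg (ocean vessel limit, Category OX) — within limit.
Category SR quantity: two 19.4 oz packs = 1101.92 g.
1101.92 g ≤ 2 kg (ocean vessel limit, Category SR) — within limit.
Category OX and Category SR may not share an outer package.

No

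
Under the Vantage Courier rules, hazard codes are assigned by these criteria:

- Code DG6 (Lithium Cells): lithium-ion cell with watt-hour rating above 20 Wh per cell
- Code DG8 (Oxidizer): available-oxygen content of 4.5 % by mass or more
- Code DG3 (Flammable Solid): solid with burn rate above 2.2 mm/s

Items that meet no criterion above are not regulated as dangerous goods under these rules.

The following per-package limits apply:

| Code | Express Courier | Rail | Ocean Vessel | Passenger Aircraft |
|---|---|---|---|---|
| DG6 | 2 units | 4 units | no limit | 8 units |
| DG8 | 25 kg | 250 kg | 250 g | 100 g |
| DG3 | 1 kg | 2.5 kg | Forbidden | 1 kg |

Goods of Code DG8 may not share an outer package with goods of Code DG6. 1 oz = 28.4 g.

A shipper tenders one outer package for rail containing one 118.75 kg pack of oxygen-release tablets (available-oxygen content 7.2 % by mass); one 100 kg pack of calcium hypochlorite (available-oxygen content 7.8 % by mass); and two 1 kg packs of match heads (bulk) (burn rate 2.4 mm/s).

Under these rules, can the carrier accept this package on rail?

Oxygen-release tablets: available-oxygen content 7.2 % by mass ≥ 4.5 % by mass → Code DG8 (Oxidizer).
The calcium hypochlorite has available-oxygen content 7.8 % by mass, which is ≥ 4.5 % by mass, so it is Code DG8 (Oxidizer).
Burn rate 2.4 mm/s meets the Code DG3 criterion (Flammable Solid), so the match heads (bulk) are Code DG3.
Total Code DG8: 118.75 kg + 100 kg = 218.75 kg.
218.75 kg is within the rail limit of 250 kg for Code DG8.
Code DG3 quantity: two 1 kg packs = 2 kg.
2 kg ≤ 2.5 kg (rail limit, Code DG3) — within limit.
The segregation rule (Code DG8 with Code DG6) does not apply to Code DG8 with Code DG3.
Every hazard code is within its rail limit and no segregation rule is violated.

Yes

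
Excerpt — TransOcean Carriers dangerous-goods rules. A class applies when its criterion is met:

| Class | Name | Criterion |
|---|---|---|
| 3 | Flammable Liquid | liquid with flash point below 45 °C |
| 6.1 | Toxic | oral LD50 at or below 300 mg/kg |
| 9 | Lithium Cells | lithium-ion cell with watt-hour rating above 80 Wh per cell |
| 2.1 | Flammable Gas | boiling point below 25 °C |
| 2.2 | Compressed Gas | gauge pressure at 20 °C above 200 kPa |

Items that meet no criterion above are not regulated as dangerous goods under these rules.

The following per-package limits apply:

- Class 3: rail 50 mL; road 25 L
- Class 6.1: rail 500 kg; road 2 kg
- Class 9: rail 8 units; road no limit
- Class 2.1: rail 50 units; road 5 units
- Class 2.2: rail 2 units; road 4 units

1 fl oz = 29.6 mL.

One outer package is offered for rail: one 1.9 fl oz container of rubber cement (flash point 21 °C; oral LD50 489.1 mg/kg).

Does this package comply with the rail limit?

Rubber cement: flash point 21 °C < 45 °C → Class 3 (Flammable Liquid).
Class 3 quantity: one 1.9 fl oz container = 56.24 mL.
That exceeds the Class 3 rail limit of 50 mL.

No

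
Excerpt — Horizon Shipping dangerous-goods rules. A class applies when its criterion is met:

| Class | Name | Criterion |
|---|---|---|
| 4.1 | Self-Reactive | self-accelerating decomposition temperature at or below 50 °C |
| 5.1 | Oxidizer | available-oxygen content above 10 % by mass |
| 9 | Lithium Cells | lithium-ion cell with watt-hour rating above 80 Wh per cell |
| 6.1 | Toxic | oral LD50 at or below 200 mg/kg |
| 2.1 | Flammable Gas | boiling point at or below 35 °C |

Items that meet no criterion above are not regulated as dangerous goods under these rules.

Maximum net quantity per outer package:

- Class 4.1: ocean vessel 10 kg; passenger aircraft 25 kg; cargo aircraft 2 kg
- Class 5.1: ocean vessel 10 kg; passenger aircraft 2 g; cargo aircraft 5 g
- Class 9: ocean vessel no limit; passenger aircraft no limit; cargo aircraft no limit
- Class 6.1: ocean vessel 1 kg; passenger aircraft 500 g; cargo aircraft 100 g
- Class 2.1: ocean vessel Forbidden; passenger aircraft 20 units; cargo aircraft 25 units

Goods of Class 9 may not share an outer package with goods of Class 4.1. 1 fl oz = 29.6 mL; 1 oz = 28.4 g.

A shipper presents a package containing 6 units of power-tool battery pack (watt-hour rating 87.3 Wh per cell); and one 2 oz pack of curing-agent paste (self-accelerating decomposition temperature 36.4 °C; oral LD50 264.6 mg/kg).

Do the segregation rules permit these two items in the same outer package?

No

The power-tool battery pack has watt-hour rating 87.3 Wh per cell, which is > 80 Wh per cell, so it is Class 9 (Lithium Cells).
Self-accelerating decomposition temperature 36.4 °C meets the Class 4.1 criterion (Self-Reactive), so the curing-agent paste is Class 4.1.
Class 9 and Class 4.1 may not share an outer package.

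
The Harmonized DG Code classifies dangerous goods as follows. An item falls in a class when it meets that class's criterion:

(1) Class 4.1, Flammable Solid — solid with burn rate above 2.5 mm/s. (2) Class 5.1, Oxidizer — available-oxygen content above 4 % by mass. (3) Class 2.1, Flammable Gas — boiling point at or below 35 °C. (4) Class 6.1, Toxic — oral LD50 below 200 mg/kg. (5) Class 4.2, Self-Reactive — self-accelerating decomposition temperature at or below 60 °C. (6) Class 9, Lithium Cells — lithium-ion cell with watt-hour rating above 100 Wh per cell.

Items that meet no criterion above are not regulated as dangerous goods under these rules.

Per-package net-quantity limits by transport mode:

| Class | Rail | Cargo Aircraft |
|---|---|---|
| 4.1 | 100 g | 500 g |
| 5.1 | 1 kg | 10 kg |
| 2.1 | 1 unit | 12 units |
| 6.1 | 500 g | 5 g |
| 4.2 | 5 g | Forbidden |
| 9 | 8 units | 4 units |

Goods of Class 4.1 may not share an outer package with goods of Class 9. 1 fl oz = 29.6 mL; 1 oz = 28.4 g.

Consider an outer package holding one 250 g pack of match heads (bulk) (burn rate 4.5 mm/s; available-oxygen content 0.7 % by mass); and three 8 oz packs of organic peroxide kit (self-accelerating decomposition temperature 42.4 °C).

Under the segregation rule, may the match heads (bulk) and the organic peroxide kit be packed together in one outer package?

Yes

Match heads (bulk): burn rate 4.5 mm/s > 2.5 mm/s → Class 4.1 (Flammable Solid).
With self-accelerating decomposition temperature 42.4 °C (≤ 60 °C), the organic peroxide kit falls in Class 4.2.
No segregation rule bars Class 4.1 with Class 4.2.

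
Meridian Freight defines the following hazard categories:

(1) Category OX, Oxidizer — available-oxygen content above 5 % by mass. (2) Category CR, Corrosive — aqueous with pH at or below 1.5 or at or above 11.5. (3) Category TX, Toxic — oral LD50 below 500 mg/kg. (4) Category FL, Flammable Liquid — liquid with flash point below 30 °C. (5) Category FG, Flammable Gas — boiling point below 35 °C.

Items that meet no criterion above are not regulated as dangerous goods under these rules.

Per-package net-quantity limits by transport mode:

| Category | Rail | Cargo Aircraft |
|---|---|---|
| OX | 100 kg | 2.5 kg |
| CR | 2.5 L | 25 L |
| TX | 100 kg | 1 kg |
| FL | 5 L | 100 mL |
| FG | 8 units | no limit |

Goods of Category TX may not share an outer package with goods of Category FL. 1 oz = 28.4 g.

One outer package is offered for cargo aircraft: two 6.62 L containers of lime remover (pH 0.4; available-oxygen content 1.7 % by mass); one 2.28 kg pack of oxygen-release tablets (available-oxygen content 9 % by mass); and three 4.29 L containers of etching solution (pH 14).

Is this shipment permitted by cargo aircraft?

No

The lime remover has pH 0.4, which is ≤ 1.5, so it is Category CR (Corrosive).
Oxygen-release tablets: available-oxygen content 9 % by mass > 5 % by mass → Category OX (Oxidizer).
The etching solution has pH 14, which is ≥ 11.5, so it is Category CR (Corrosive).
Category CR net quantity: (two 6.62 L containers = 13.24 L) + (three 4.29 L containers = 12.87 L) = 26.11 L.
26.11 L > 25 L (cargo aircraft limit, Category CR) — over the limit.
Category OX quantity: 2.28 kg.
That is within the Category OX cargo aircraft limit of 2.5 kg.
The segregation rule (Category TX with Category FL) does not apply to Category CR with Category OX.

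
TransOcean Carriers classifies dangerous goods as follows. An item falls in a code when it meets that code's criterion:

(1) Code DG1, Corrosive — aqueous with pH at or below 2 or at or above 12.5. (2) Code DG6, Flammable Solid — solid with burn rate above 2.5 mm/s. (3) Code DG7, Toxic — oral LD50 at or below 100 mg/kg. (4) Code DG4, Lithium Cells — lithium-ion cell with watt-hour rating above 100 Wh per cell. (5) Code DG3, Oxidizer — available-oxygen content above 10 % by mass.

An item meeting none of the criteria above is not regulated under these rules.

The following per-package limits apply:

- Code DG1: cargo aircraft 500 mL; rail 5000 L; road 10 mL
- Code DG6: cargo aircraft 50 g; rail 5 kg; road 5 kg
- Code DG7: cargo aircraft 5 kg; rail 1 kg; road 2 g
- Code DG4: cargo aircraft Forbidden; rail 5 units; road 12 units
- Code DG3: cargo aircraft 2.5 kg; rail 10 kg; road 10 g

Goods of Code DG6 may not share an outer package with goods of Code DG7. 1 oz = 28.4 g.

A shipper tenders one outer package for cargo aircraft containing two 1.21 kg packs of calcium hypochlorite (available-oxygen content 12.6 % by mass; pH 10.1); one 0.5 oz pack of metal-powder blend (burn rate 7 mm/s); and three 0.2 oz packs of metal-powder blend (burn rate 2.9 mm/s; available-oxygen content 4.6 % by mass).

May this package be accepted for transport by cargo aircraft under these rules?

Available-oxygen content 12.6 % by mass meets the Code DG3 criterion (Oxidizer), so the calcium hypochlorite is Code DG3.
Burn rate 7 mm/s meets the Code DG6 criterion (Flammable Solid), so the metal-powder blend is Code DG6.
Burn rate 2.9 mm/s meets the Code DG6 criterion (Flammable Solid), so the metal-powder blend is Code DG6.
Code DG6 net quantity: (one 0.5 oz pack = 14.2 g) + (three 0.2 oz packs = 17.04 g) = 31.24 g.
31.24 g ≤ 50 g (cargo aircraft limit, Code DG6) — within limit.
Code DG3 quantity: two 1.21 kg packs = 2.42 kg.
2.42 kg ≤ 2.5 kg (cargo aircraft limit, Code DG3) — within limit.
The segregation rule (Code DG6 with Code DG7) does not apply to Code DG6 with Code DG3.
Every hazard code is within its cargo aircraft limit and no segregation rule is violated.

Yes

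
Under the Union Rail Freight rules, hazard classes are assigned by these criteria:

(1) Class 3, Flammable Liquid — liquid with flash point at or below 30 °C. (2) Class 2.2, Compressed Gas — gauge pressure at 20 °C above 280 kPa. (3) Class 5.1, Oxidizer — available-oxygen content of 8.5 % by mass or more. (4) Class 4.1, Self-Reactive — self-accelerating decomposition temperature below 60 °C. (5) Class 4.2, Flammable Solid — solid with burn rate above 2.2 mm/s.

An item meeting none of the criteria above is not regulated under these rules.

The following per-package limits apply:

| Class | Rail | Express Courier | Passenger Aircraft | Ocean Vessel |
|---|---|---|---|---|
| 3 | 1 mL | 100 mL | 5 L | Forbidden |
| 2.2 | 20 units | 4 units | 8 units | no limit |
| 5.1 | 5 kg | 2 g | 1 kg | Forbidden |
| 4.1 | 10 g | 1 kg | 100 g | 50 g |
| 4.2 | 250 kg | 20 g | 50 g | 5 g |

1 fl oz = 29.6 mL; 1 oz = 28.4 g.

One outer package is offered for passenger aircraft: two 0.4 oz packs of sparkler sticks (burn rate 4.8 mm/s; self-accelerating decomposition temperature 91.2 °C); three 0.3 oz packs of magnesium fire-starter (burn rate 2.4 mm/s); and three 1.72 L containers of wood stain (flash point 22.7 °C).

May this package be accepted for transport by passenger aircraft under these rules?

No

With burn rate 4.8 mm/s (> 2.2 mm/s), the sparkler sticks fall in Class 4.2.
Burn rate 2.4 mm/s meets the Class 4.2 criterion (Flammable Solid), so the magnesium fire-starter is Class 4.2.
With flash point 22.7 °C (≤ 30 °C), the wood stain falls in Class 3.
Class 4.2 net quantity: (two 0.4 oz packs = 22.72 g) + (three 0.3 oz packs = 25.56 g) = 48.28 g.
That is within the Class 4.2 passenger aircraft limit of 50 g.
Class 3 quantity: three 1.72 L containers = 5.16 L.
5.16 L exceeds the passenger aircraft limit of 5 L for Class 3.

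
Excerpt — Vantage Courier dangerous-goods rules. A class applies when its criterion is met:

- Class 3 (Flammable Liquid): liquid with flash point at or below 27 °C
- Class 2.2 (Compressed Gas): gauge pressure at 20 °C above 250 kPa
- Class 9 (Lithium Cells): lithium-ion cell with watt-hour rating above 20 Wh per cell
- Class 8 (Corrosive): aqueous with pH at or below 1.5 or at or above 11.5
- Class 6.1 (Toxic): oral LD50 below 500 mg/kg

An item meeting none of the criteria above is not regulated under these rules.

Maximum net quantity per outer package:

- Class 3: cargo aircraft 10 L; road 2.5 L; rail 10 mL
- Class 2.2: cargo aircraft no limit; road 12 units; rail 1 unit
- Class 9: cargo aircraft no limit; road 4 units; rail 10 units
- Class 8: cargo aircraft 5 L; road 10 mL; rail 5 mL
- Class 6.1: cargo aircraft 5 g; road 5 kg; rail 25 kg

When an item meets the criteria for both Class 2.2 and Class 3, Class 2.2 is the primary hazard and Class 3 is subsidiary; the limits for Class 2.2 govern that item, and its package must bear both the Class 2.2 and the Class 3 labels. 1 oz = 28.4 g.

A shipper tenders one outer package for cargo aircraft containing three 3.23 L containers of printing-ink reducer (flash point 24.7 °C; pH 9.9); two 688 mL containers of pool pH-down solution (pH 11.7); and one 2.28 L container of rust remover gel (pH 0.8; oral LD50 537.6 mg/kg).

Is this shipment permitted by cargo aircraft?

Yes

The printing-ink reducer has flash point 24.7 °C, which is ≤ 27 °C, so it is Class 3 (Flammable Liquid).
Pool pH-down solution: pH 11.7 ≥ 11.5 → Class 8 (Corrosive).
Rust remover gel: pH 0.8 ≤ 1.5 → Class 8 (Corrosive).
Class 8 net quantity: (two 688 mL containers = 1.376 L) + 2.28 L = 3.656 L.
3.656 L ≤ 5 L (cargo aircraft limit, Class 8) — within limit.
Class 3 quantity: three 3.23 L containers = 9.69 L.
9.69 L is within the cargo aircraft limit of 10 L for Class 3.
Every hazard class is within its cargo aircraft limit and no segregation rule is violated.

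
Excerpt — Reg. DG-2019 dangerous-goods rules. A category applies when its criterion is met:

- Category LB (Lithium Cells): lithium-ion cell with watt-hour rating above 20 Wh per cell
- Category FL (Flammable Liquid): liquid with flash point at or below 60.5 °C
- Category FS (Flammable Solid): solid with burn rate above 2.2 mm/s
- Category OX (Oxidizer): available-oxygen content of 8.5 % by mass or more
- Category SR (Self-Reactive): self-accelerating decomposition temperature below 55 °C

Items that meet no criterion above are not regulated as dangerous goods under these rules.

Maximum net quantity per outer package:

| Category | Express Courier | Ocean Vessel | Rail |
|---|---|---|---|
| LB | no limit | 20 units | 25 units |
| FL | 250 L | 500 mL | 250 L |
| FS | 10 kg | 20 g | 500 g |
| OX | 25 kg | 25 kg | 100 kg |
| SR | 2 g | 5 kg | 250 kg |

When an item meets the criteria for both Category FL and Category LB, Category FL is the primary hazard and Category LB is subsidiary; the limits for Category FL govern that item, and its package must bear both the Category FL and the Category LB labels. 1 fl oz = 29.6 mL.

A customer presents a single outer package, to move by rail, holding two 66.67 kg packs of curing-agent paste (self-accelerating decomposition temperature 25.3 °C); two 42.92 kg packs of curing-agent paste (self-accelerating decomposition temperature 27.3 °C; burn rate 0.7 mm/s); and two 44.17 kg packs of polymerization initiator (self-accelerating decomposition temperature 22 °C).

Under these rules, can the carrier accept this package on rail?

With self-accelerating decomposition temperature 25.3 °C (< 55 °C), the curing-agent paste falls in Category SR.
With self-accelerating decomposition temperature 27.3 °C (< 55 °C), the curing-agent paste falls in Category SR.
The polymerization initiator has self-accelerating decomposition temperature 22 °C, which is < 55 °C, so it is Category SR (Self-Reactive).
Total Category SR: (two 66.67 kg packs = 133.34 kg) + (two 42.92 kg packs = 85.84 kg) + (two 44.17 kg packs = 88.34 kg) = 307.52 kg.
That exceeds the Category SR rail limit of 250 kg.

No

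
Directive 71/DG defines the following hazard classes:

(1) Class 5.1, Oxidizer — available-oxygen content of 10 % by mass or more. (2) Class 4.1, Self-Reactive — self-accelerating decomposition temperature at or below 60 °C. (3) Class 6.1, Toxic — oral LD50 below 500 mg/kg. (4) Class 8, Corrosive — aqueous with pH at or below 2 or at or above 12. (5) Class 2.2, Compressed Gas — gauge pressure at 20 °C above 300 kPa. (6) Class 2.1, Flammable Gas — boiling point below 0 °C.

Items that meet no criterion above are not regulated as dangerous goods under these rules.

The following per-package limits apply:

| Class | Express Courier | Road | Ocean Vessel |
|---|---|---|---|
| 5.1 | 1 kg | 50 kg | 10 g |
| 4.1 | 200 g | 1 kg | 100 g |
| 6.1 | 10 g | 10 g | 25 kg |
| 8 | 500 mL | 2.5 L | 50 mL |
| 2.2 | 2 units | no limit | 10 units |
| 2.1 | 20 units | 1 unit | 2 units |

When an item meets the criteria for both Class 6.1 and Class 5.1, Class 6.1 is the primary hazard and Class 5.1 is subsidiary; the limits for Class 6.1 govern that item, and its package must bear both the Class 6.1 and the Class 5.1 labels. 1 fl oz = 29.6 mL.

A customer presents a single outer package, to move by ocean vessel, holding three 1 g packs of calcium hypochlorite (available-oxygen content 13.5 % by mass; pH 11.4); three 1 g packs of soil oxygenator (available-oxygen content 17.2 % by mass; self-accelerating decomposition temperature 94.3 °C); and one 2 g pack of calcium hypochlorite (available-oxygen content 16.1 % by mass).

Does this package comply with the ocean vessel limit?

Calcium hypochlorite: available-oxygen content 13.5 % by mass ≥ 10 % by mass → Class 5.1 (Oxidizer).
The soil oxygenator has available-oxygen content 17.2 % by mass, which is ≥ 10 % by mass, so it is Class 5.1 (Oxidizer).
Available-oxygen content 16.1 % by mass meets the Class 5.1 criterion (Oxidizer), so the calcium hypochlorite is Class 5.1.
Class 5.1 net quantity: (three 1 g packs = 3 g) + (three 1 g packs = 3 g) + 2 g = 8 g.
8 g ≤ 10 g (ocean vessel limit, Class 5.1) — within limit.

Yes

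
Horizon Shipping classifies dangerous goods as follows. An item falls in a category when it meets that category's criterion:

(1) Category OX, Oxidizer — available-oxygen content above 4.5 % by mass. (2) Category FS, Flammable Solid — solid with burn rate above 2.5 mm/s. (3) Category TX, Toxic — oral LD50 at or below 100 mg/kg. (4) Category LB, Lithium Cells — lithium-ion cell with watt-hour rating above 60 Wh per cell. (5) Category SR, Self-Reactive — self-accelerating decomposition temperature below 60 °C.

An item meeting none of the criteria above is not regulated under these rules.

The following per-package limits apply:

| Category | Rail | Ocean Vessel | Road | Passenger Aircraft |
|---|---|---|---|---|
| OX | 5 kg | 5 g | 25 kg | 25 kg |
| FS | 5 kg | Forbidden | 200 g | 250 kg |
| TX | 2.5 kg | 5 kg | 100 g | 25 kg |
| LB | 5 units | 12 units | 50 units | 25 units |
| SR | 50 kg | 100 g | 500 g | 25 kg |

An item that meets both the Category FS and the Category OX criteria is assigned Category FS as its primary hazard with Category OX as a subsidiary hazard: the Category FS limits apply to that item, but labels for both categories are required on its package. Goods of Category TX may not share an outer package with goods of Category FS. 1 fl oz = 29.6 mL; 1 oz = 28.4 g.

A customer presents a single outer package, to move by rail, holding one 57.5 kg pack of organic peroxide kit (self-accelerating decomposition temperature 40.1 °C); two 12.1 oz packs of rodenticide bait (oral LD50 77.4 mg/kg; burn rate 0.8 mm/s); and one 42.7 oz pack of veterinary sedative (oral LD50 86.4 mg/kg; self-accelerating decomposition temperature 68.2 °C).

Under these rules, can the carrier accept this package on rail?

With self-accelerating decomposition temperature 40.1 °C (< 60 °C), the organic peroxide kit falls in Category SR.
The rodenticide bait has oral LD50 77.4 mg/kg, which is ≤ 100 mg/kg, so it is Category TX (Toxic).
Veterinary sedative: oral LD50 86.4 mg/kg ≤ 100 mg/kg → Category TX (Toxic).
Total Category TX: (two 12.1 oz packs = 687.28 g) + (one 42.7 oz pack = 1212.68 g) = 1899.96 g.
1899.96 g is within the rail limit of 2.5 kg for Category TX.
Category SR quantity: 57.5 kg.
57.5 kg exceeds the rail limit of 50 kg for Category SR.
The segregation rule (Category TX with Category FS) does not apply to Category TX with Category SR.

No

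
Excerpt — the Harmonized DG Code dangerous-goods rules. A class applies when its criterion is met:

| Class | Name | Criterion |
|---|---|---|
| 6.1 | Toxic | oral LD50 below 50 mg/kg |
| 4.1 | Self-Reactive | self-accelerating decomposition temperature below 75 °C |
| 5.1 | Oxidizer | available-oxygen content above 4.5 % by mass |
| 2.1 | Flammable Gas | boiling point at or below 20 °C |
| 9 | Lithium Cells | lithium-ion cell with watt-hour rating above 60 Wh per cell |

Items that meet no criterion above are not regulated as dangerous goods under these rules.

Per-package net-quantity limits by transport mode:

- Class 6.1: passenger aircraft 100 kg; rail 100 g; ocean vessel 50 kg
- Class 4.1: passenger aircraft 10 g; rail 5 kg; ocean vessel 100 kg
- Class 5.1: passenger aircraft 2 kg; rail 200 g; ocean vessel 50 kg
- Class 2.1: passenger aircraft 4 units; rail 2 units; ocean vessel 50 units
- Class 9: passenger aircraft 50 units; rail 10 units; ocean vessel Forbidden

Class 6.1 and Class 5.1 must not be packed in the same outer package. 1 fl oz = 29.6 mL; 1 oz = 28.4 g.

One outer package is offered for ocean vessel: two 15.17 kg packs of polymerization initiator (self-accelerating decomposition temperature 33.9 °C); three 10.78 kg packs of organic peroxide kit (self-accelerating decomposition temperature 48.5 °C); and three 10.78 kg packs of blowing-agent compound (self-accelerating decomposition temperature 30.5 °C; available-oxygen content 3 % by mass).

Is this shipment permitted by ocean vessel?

With self-accelerating decomposition temperature 33.9 °C (< 75 °C), the polymerization initiator falls in Class 4.1.
Self-accelerating decomposition temperature 48.5 °C meets the Class 4.1 criterion (Self-Reactive), so the organic peroxide kit is Class 4.1.
With self-accelerating decomposition temperature 30.5 °C (< 75 °C), the blowing-agent compound falls in Class 4.1.
Class 4.1 net quantity: (two 15.17 kg packs = 30.34 kg) + (three 10.78 kg packs = 32.34 kg) + (three 10.78 kg packs = 32.34 kg) = 95.02 kg.
That is within the Class 4.1 ocean vessel limit of 100 kg.

Yes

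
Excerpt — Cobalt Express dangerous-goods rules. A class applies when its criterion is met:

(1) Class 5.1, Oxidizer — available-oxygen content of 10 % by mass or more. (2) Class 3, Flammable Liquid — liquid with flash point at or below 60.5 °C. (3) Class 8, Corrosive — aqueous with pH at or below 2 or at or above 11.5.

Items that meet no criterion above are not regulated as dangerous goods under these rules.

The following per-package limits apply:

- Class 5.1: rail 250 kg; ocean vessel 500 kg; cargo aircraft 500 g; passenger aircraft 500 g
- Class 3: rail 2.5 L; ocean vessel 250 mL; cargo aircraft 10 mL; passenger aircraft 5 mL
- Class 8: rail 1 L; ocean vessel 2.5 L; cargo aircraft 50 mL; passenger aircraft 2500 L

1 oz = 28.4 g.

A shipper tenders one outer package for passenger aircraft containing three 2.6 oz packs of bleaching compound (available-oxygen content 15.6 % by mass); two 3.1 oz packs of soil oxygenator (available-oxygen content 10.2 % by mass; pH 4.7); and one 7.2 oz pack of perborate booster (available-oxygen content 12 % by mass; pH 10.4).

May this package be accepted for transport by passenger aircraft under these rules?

No

Available-oxygen content 15.6 % by mass meets the Class 5.1 criterion (Oxidizer), so the bleaching compound is Class 5.1.
The soil oxygenator has available-oxygen content 10.2 % by mass, which is ≥ 10 % by mass, so it is Class 5.1 (Oxidizer).
Perborate booster: available-oxygen content 12 % by mass ≥ 10 % by mass → Class 5.1 (Oxidizer).
Total Class 5.1: (three 2.6 oz packs = 221.52 g) + (two 3.1 oz packs = 176.08 g) + (one 7.2 oz pack = 204.48 g) = 602.08 g.
That exceeds the Class 5.1 passenger aircraft limit of 500 g.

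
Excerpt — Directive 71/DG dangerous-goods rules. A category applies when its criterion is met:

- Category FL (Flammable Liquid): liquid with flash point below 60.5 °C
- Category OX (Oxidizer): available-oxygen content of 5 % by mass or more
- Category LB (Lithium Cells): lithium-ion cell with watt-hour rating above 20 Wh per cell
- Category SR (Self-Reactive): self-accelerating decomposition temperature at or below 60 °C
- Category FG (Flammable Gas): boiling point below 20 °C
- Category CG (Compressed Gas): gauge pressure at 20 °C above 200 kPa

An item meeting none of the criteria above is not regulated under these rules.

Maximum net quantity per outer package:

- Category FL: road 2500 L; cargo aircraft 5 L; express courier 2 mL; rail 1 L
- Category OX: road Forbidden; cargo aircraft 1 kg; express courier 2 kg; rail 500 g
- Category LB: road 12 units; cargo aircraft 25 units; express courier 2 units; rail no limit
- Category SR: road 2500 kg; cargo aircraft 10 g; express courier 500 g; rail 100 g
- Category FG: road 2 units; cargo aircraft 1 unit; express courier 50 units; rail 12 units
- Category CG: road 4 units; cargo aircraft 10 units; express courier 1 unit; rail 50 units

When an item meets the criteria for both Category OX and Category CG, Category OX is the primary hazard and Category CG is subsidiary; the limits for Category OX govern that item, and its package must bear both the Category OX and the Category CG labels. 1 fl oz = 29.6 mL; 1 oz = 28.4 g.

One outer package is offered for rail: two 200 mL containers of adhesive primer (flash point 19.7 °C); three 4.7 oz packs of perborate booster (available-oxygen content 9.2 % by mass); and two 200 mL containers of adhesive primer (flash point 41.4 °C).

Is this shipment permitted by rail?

With flash point 19.7 °C (< 60.5 °C), the adhesive primer falls in Category FL.
The perborate booster has available-oxygen content 9.2 % by mass, which is ≥ 5 % by mass, so it is Category OX (Oxidizer).
Adhesive primer: flash point 41.4 °C < 60.5 °C → Category FL (Flammable Liquid).
Total Category FL: (two 200 mL containers = 400 mL) + (two 200 mL containers = 400 mL) = 800 mL.
That is within the Category FL rail limit of 1 L.
Category OX quantity: three 4.7 oz packs = 400.44 g.
That is within the Category OX rail limit of 500 g.
Every hazard category is within its rail limit and no segregation rule is violated.

Yes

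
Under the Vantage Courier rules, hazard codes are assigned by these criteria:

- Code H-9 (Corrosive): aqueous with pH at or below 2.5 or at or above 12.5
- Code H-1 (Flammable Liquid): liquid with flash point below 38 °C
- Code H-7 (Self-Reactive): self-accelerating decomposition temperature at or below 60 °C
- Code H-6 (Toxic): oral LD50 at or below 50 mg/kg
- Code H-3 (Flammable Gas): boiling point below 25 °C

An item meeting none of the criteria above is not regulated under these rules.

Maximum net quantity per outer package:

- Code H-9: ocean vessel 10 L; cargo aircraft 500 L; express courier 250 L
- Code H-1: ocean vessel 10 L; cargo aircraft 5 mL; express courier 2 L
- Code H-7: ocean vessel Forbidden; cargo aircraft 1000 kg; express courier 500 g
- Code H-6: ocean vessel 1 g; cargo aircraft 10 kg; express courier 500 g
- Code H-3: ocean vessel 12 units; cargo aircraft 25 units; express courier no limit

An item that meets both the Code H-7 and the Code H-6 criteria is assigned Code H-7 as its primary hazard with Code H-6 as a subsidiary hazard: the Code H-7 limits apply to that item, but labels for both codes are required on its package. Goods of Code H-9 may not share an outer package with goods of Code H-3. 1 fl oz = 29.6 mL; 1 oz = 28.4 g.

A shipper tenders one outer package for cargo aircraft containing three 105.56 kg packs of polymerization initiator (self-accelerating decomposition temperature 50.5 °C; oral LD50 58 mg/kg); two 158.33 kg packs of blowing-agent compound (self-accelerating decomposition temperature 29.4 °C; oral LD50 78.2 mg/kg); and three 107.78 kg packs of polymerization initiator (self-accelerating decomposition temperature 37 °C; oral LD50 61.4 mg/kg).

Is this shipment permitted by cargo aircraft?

Yes

Self-accelerating decomposition temperature 50.5 °C meets the Code H-7 criterion (Self-Reactive), so the polymerization initiator is Code H-7.
The blowing-agent compound has self-accelerating decomposition temperature 29.4 °C, which is ≤ 60 °C, so it is Code H-7 (Self-Reactive).
Polymerization initiator: self-accelerating decomposition temperature 37 °C ≤ 60 °C → Code H-7 (Self-Reactive).
Total Code H-7: (three 105.56 kg packs = 316.68 kg) + (two 158.33 kg packs = 316.66 kg) + (three 107.78 kg packs = 323.34 kg) = 956.68 kg.
That is within the Code H-7 cargo aircraft limit of 1000 kg.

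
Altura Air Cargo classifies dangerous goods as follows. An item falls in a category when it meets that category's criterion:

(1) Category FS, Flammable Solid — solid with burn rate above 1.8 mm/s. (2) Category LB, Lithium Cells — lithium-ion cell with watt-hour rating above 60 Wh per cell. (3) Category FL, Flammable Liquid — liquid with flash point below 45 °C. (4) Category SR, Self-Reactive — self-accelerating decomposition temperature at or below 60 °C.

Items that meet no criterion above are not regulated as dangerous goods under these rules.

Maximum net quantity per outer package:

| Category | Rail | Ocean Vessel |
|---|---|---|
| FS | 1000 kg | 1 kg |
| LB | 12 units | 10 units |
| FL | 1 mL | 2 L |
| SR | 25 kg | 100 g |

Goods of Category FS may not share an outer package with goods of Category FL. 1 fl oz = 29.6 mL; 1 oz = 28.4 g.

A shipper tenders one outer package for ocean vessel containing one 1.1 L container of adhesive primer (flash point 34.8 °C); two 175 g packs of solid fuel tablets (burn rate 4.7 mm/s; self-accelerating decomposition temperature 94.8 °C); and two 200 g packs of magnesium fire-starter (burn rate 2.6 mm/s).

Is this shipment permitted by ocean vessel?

With flash point 34.8 °C (< 45 °C), the adhesive primer falls in Category FL.
Burn rate 4.7 mm/s meets the Category FS criterion (Flammable Solid), so the solid fuel tablets are Category FS.
Burn rate 2.6 mm/s meets the Category FS criterion (Flammable Solid), so the magnesium fire-starter is Category FS.
Total Category FS: (two 175 g packs = 350 g) + (two 200 g packs = 400 g) = 750 g.
That is within the Category FS ocean vessel limit of 1 kg.
Category FL quantity: 1.1 L.
That is within the Category FL ocean vessel limit of 2 L.
Category FS and Category FL may not share an outer package.

No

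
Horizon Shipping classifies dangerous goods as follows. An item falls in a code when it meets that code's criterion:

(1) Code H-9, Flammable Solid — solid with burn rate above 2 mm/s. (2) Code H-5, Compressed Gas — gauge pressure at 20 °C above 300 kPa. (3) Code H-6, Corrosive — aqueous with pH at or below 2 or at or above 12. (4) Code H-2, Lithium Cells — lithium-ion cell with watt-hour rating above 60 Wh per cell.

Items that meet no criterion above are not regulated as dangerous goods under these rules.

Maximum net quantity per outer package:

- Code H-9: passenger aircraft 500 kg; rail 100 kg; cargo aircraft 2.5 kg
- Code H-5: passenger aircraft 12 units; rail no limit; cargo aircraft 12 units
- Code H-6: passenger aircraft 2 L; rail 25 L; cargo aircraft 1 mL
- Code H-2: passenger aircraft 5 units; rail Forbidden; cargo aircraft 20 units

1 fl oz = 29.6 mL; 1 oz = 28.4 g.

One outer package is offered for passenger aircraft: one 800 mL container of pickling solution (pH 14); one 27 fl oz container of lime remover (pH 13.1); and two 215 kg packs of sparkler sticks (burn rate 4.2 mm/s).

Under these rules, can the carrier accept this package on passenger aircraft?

With pH 14 (≥ 12), the pickling solution falls in Code H-6.
The lime remover has pH 13.1, which is ≥ 12, so it is Code H-6 (Corrosive).
With burn rate 4.2 mm/s (> 2 mm/s), the sparkler sticks fall in Code H-9.
Total Code H-6: 800 mL + (one 27 fl oz container = 799.2 mL) = 1599.2 mL.
1599.2 mL is within the passenger aircraft limit of 2 L for Code H-6.
Code H-9 quantity: two 215 kg packs = 430 kg.
430 kg ≤ 500 kg (passenger aircraft limit, Code H-9) — within limit.
Every hazard code is within its passenger aircraft limit and no segregation rule is violated.

Yes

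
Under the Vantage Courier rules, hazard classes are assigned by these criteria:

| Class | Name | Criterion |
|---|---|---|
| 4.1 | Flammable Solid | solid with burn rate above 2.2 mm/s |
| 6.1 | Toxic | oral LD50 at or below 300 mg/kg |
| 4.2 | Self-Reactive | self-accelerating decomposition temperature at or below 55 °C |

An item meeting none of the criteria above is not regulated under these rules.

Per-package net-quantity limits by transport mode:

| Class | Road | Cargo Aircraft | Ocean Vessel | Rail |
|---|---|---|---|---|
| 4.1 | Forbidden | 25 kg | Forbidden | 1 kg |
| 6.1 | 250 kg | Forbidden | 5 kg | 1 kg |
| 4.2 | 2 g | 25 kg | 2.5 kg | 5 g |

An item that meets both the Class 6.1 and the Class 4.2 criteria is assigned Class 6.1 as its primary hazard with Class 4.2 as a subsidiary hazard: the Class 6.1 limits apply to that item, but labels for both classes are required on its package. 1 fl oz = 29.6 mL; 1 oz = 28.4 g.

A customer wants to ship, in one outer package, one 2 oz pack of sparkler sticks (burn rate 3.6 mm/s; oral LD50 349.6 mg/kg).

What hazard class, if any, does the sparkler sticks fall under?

Class 4.1

Burn rate 3.6 mm/s meets the Class 4.1 criterion (Flammable Solid), so the sparkler sticks are Class 4.1.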